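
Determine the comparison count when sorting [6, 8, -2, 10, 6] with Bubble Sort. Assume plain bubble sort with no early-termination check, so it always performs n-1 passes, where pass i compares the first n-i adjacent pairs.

Pass 1: compare adjacent pairs (0,1)..(3,4) = 4 comparison(s), 2 swap(s) -> [6, -2, 8, 6, 10]
Pass 2: compare adjacent pairs (0,1)..(2,3) = 3 comparison(s), 2 swap(s) -> [-2, 6, 6, 8, 10]
Pass 3: compare adjacent pairs (0,1)..(1,2) = 2 comparison(s), 0 swap(s) -> [-2, 6, 6, 8, 10]
Pass 4: compare adjacent pairs (0,1)..(0,1) = 1 comparison(s), 0 swap(s) -> [-2, 6, 6, 8, 10]
Total comparisons: 4 + 3 + 2 + 1 = 10


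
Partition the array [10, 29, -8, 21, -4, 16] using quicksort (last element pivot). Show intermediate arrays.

Partition 1: pivot=16 at index 3 -> [10, -8, -4, 16, 29, 21]
Partition 2: pivot=-4 at index 1 -> [-8, -4, 10, 16, 29, 21]
Partition 3: pivot=21 at index 4 -> [-8, -4, 10, 16, 21, 29]


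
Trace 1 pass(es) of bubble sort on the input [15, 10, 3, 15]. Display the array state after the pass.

After pass 1: [10, 3, 15, 15] (2 swaps)
Total swaps: 2


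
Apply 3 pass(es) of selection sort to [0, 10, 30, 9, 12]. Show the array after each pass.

Pass 1: Select minimum 0 at index 0, swap -> [0, 10, 30, 9, 12]
Pass 2: Select minimum 9 at index 3, swap -> [0, 9, 30, 10, 12]
Pass 3: Select minimum 10 at index 3, swap -> [0, 9, 10, 30, 12]


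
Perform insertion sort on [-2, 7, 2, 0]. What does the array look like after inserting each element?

First element -2 is already 'sorted'
Insert 7: shifted 0 elements -> [-2, 7, 2, 0]
Insert 2: shifted 1 elements -> [-2, 2, 7, 0]
Insert 0: shifted 2 elements -> [-2, 0, 2, 7]


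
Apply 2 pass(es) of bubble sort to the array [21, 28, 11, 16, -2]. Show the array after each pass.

After pass 1: [21, 11, 16, -2, 28] (3 swaps)
After pass 2: [11, 16, -2, 21, 28] (3 swaps)
Total swaps: 6


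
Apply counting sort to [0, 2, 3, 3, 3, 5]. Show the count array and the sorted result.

Count array: [1, 0, 1, 3, 0, 1]
(count[i] = number of elements equal to i)
Cumulative count: [1, 1, 2, 5, 5, 6]
Sorted: [0, 2, 3, 3, 3, 5]


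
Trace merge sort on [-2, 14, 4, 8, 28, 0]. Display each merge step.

Divide and conquer:
  Merge [14] + [4] -> [4, 14]
  Merge [-2] + [4, 14] -> [-2, 4, 14]
  Merge [28] + [0] -> [0, 28]
  Merge [8] + [0, 28] -> [0, 8, 28]
  Merge [-2, 4, 14] + [0, 8, 28] -> [-2, 0, 4, 8, 14, 28]


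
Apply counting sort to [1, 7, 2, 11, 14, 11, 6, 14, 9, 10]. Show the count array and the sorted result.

Count array: [0, 1, 1, 0, 0, 0, 1, 1, 0, 1, 1, 2, 0, 0, 2]
(count[i] = number of elements equal to i)
Cumulative count: [0, 1, 2, 2, 2, 2, 3, 4, 4, 5, 6, 8, 8, 8, 10]
Sorted: [1, 2, 6, 7, 9, 10, 11, 11, 14, 14]


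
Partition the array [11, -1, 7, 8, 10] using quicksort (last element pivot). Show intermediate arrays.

Partition 1: pivot=10 at index 3 -> [-1, 7, 8, 10, 11]
Partition 2: pivot=8 at index 2 -> [-1, 7, 8, 10, 11]
Partition 3: pivot=7 at index 1 -> [-1, 7, 8, 10, 11]


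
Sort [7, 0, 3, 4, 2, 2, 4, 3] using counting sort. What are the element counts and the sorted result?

Count array: [1, 0, 2, 2, 2, 0, 0, 1]
(count[i] = number of elements equal to i)
Cumulative count: [1, 1, 3, 5, 7, 7, 7, 8]
Sorted: [0, 2, 2, 3, 3, 4, 4, 7]


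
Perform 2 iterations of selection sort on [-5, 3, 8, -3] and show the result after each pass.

Pass 1: Select minimum -5 at index 0, swap -> [-5, 3, 8, -3]
Pass 2: Select minimum -3 at index 3, swap -> [-5, -3, 8, 3]


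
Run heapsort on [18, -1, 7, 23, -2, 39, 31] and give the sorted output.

Build heap: [39, 23, 31, -1, -2, 7, 18]
Extract 39: [31, 23, 18, -1, -2, 7, 39]
Extract 31: [23, 7, 18, -1, -2, 31, 39]
Extract 23: [18, 7, -2, -1, 23, 31, 39]
Extract 18: [7, -1, -2, 18, 23, 31, 39]
Extract 7: [-1, -2, 7, 18, 23, 31, 39]
Extract -1: [-2, -1, 7, 18, 23, 31, 39]


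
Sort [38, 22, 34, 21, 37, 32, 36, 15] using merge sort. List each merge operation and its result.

Divide and conquer:
  Merge [38] + [22] -> [22, 38]
  Merge [34] + [21] -> [21, 34]
  Merge [22, 38] + [21, 34] -> [21, 22, 34, 38]
  Merge [37] + [32] -> [32, 37]
  Merge [36] + [15] -> [15, 36]
  Merge [32, 37] + [15, 36] -> [15, 32, 36, 37]
  Merge [21, 22, 34, 38] + [15, 32, 36, 37] -> [15, 21, 22, 32, 34, 36, 37, 38]


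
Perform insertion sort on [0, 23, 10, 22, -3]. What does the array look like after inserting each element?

First element 0 is already 'sorted'
Insert 23: shifted 0 elements -> [0, 23, 10, 22, -3]
Insert 10: shifted 1 elements -> [0, 10, 23, 22, -3]
Insert 22: shifted 1 elements -> [0, 10, 22, 23, -3]
Insert -3: shifted 4 elements -> [-3, 0, 10, 22, 23]


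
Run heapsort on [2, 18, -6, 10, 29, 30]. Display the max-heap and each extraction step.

Build heap: [30, 29, 2, 10, 18, -6]
Extract 30: [29, 18, 2, 10, -6, 30]
Extract 29: [18, 10, 2, -6, 29, 30]
Extract 18: [10, -6, 2, 18, 29, 30]
Extract 10: [2, -6, 10, 18, 29, 30]
Extract 2: [-6, 2, 10, 18, 29, 30]


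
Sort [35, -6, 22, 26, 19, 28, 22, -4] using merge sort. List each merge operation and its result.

Divide and conquer:
  Merge [35] + [-6] -> [-6, 35]
  Merge [22] + [26] -> [22, 26]
  Merge [-6, 35] + [22, 26] -> [-6, 22, 26, 35]
  Merge [19] + [28] -> [19, 28]
  Merge [22] + [-4] -> [-4, 22]
  Merge [19, 28] + [-4, 22] -> [-4, 19, 22, 28]
  Merge [-6, 22, 26, 35] + [-4, 19, 22, 28] -> [-6, -4, 19, 22, 22, 26, 28, 35]


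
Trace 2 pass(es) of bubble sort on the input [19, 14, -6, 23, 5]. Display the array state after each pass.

After pass 1: [14, -6, 19, 5, 23] (3 swaps)
After pass 2: [-6, 14, 5, 19, 23] (2 swaps)
Total swaps: 5


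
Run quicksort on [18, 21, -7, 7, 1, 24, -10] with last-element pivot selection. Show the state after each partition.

Partition 1: pivot=-10 at index 0 -> [-10, 21, -7, 7, 1, 24, 18]
Partition 2: pivot=18 at index 4 -> [-10, -7, 7, 1, 18, 24, 21]
Partition 3: pivot=1 at index 2 -> [-10, -7, 1, 7, 18, 24, 21]
Partition 4: pivot=21 at index 5 -> [-10, -7, 1, 7, 18, 21, 24]


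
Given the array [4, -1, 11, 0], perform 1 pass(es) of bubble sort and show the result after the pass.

After pass 1: [-1, 4, 0, 11] (2 swaps)
Total swaps: 2


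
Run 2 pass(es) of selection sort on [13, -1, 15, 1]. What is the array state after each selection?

Pass 1: Select minimum -1 at index 1, swap -> [-1, 13, 15, 1]
Pass 2: Select minimum 1 at index 3, swap -> [-1, 1, 15, 13]


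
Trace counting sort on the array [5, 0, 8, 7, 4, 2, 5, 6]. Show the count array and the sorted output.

Count array: [1, 0, 1, 0, 1, 2, 1, 1, 1]
(count[i] = number of elements equal to i)
Cumulative count: [1, 1, 2, 2, 3, 5, 6, 7, 8]
Sorted: [0, 2, 4, 5, 5, 6, 7, 8]


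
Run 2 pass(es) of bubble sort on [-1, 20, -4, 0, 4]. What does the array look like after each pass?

After pass 1: [-1, -4, 0, 4, 20] (3 swaps)
After pass 2: [-4, -1, 0, 4, 20] (1 swaps)
Total swaps: 4


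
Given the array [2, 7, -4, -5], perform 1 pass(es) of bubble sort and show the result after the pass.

After pass 1: [2, -4, -5, 7] (2 swaps)
Total swaps: 2


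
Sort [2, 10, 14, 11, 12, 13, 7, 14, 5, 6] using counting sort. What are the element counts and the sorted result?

Count array: [0, 0, 1, 0, 0, 1, 1, 1, 0, 0, 1, 1, 1, 1, 2]
(count[i] = number of elements equal to i)
Cumulative count: [0, 0, 1, 1, 1, 2, 3, 4, 4, 4, 5, 6, 7, 8, 10]
Sorted: [2, 5, 6, 7, 10, 11, 12, 13, 14, 14]


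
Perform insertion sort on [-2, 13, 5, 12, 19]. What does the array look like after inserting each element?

First element -2 is already 'sorted'
Insert 13: shifted 0 elements -> [-2, 13, 5, 12, 19]
Insert 5: shifted 1 elements -> [-2, 5, 13, 12, 19]
Insert 12: shifted 1 elements -> [-2, 5, 12, 13, 19]
Insert 19: shifted 0 elements -> [-2, 5, 12, 13, 19]


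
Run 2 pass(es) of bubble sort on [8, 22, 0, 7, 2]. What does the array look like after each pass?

After pass 1: [8, 0, 7, 2, 22] (3 swaps)
After pass 2: [0, 7, 2, 8, 22] (3 swaps)
Total swaps: 6


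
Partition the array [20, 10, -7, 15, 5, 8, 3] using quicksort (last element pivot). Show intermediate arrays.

Partition 1: pivot=3 at index 1 -> [-7, 3, 20, 15, 5, 8, 10]
Partition 2: pivot=10 at index 4 -> [-7, 3, 5, 8, 10, 15, 20]
Partition 3: pivot=8 at index 3 -> [-7, 3, 5, 8, 10, 15, 20]
Partition 4: pivot=20 at index 6 -> [-7, 3, 5, 8, 10, 15, 20]


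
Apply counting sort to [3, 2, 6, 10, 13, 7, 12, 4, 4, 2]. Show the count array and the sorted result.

Count array: [0, 0, 2, 1, 2, 0, 1, 1, 0, 0, 1, 0, 1, 1]
(count[i] = number of elements equal to i)
Cumulative count: [0, 0, 2, 3, 5, 5, 6, 7, 7, 7, 8, 8, 9, 10]
Sorted: [2, 2, 3, 4, 4, 6, 7, 10, 12, 13]


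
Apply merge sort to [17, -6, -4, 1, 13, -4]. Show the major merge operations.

Divide and conquer:
  Merge [-6] + [-4] -> [-6, -4]
  Merge [17] + [-6, -4] -> [-6, -4, 17]
  Merge [13] + [-4] -> [-4, 13]
  Merge [1] + [-4, 13] -> [-4, 1, 13]
  Merge [-6, -4, 17] + [-4, 1, 13] -> [-6, -4, -4, 1, 13, 17]


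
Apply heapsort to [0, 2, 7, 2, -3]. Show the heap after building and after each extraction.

Build heap: [7, 2, 0, 2, -3]
Extract 7: [2, 2, 0, -3, 7]
Extract 2: [2, -3, 0, 2, 7]
Extract 2: [0, -3, 2, 2, 7]
Extract 0: [-3, 0, 2, 2, 7]


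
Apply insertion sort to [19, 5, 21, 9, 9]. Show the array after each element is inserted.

First element 19 is already 'sorted'
Insert 5: shifted 1 elements -> [5, 19, 21, 9, 9]
Insert 21: shifted 0 elements -> [5, 19, 21, 9, 9]
Insert 9: shifted 2 elements -> [5, 9, 19, 21, 9]
Insert 9: shifted 2 elements -> [5, 9, 9, 19, 21]


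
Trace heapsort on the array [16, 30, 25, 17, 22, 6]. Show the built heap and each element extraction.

Build heap: [30, 22, 25, 17, 16, 6]
Extract 30: [25, 22, 6, 17, 16, 30]
Extract 25: [22, 17, 6, 16, 25, 30]
Extract 22: [17, 16, 6, 22, 25, 30]
Extract 17: [16, 6, 17, 22, 25, 30]
Extract 16: [6, 16, 17, 22, 25, 30]


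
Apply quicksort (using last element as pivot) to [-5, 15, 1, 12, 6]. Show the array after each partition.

Partition 1: pivot=6 at index 2 -> [-5, 1, 6, 12, 15]
Partition 2: pivot=1 at index 1 -> [-5, 1, 6, 12, 15]
Partition 3: pivot=15 at index 4 -> [-5, 1, 6, 12, 15]


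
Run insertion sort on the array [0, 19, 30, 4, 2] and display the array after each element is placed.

First element 0 is already 'sorted'
Insert 19: shifted 0 elements -> [0, 19, 30, 4, 2]
Insert 30: shifted 0 elements -> [0, 19, 30, 4, 2]
Insert 4: shifted 2 elements -> [0, 4, 19, 30, 2]
Insert 2: shifted 3 elements -> [0, 2, 4, 19, 30]


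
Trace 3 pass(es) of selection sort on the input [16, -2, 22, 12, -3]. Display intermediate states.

Pass 1: Select minimum -3 at index 4, swap -> [-3, -2, 22, 12, 16]
Pass 2: Select minimum -2 at index 1, swap -> [-3, -2, 22, 12, 16]
Pass 3: Select minimum 12 at index 3, swap -> [-3, -2, 12, 22, 16]


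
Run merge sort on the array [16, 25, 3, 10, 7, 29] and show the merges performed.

Divide and conquer:
  Merge [25] + [3] -> [3, 25]
  Merge [16] + [3, 25] -> [3, 16, 25]
  Merge [7] + [29] -> [7, 29]
  Merge [10] + [7, 29] -> [7, 10, 29]
  Merge [3, 16, 25] + [7, 10, 29] -> [3, 7, 10, 16, 25, 29]


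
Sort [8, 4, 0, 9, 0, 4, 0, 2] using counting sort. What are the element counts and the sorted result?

Count array: [3, 0, 1, 0, 2, 0, 0, 0, 1, 1]
(count[i] = number of elements equal to i)
Cumulative count: [3, 3, 4, 4, 6, 6, 6, 6, 7, 8]
Sorted: [0, 0, 0, 2, 4, 4, 8, 9]


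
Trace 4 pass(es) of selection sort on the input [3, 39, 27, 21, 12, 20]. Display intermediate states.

Pass 1: Select minimum 3 at index 0, swap -> [3, 39, 27, 21, 12, 20]
Pass 2: Select minimum 12 at index 4, swap -> [3, 12, 27, 21, 39, 20]
Pass 3: Select minimum 20 at index 5, swap -> [3, 12, 20, 21, 39, 27]
Pass 4: Select minimum 21 at index 3, swap -> [3, 12, 20, 21, 39, 27]


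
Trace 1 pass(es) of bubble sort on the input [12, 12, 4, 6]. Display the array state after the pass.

After pass 1: [12, 4, 6, 12] (2 swaps)
Total swaps: 2


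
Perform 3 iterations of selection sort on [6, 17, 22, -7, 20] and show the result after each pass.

Pass 1: Select minimum -7 at index 3, swap -> [-7, 17, 22, 6, 20]
Pass 2: Select minimum 6 at index 3, swap -> [-7, 6, 22, 17, 20]
Pass 3: Select minimum 17 at index 3, swap -> [-7, 6, 17, 22, 20]


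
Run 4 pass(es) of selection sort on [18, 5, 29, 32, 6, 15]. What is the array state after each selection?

Pass 1: Select minimum 5 at index 1, swap -> [5, 18, 29, 32, 6, 15]
Pass 2: Select minimum 6 at index 4, swap -> [5, 6, 29, 32, 18, 15]
Pass 3: Select minimum 15 at index 5, swap -> [5, 6, 15, 32, 18, 29]
Pass 4: Select minimum 18 at index 4, swap -> [5, 6, 15, 18, 32, 29]


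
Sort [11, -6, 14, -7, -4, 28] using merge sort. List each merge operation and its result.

Divide and conquer:
  Merge [-6] + [14] -> [-6, 14]
  Merge [11] + [-6, 14] -> [-6, 11, 14]
  Merge [-4] + [28] -> [-4, 28]
  Merge [-7] + [-4, 28] -> [-7, -4, 28]
  Merge [-6, 11, 14] + [-7, -4, 28] -> [-7, -6, -4, 11, 14, 28]


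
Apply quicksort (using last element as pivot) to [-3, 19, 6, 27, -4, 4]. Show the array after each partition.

Partition 1: pivot=4 at index 2 -> [-3, -4, 4, 27, 19, 6]
Partition 2: pivot=-4 at index 0 -> [-4, -3, 4, 27, 19, 6]
Partition 3: pivot=6 at index 3 -> [-4, -3, 4, 6, 19, 27]
Partition 4: pivot=27 at index 5 -> [-4, -3, 4, 6, 19, 27]


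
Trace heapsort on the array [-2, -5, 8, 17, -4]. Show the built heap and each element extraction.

Build heap: [17, -2, 8, -5, -4]
Extract 17: [8, -2, -4, -5, 17]
Extract 8: [-2, -5, -4, 8, 17]
Extract -2: [-4, -5, -2, 8, 17]
Extract -4: [-5, -4, -2, 8, 17]


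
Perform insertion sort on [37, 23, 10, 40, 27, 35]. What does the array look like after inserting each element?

First element 37 is already 'sorted'
Insert 23: shifted 1 elements -> [23, 37, 10, 40, 27, 35]
Insert 10: shifted 2 elements -> [10, 23, 37, 40, 27, 35]
Insert 40: shifted 0 elements -> [10, 23, 37, 40, 27, 35]
Insert 27: shifted 2 elements -> [10, 23, 27, 37, 40, 35]
Insert 35: shifted 2 elements -> [10, 23, 27, 35, 37, 40]


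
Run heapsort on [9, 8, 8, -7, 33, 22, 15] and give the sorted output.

Build heap: [33, 9, 22, -7, 8, 8, 15]
Extract 33: [22, 9, 15, -7, 8, 8, 33]
Extract 22: [15, 9, 8, -7, 8, 22, 33]
Extract 15: [9, 8, 8, -7, 15, 22, 33]
Extract 9: [8, -7, 8, 9, 15, 22, 33]
Extract 8: [8, -7, 8, 9, 15, 22, 33]
Extract 8: [-7, 8, 8, 9, 15, 22, 33]


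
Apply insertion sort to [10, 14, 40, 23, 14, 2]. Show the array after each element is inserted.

First element 10 is already 'sorted'
Insert 14: shifted 0 elements -> [10, 14, 40, 23, 14, 2]
Insert 40: shifted 0 elements -> [10, 14, 40, 23, 14, 2]
Insert 23: shifted 1 elements -> [10, 14, 23, 40, 14, 2]
Insert 14: shifted 2 elements -> [10, 14, 14, 23, 40, 2]
Insert 2: shifted 5 elements -> [2, 10, 14, 14, 23, 40]


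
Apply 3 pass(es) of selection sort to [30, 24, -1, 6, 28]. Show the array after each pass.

Pass 1: Select minimum -1 at index 2, swap -> [-1, 24, 30, 6, 28]
Pass 2: Select minimum 6 at index 3, swap -> [-1, 6, 30, 24, 28]
Pass 3: Select minimum 24 at index 3, swap -> [-1, 6, 24, 30, 28]


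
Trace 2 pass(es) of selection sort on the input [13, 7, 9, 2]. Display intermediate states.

Pass 1: Select minimum 2 at index 3, swap -> [2, 7, 9, 13]
Pass 2: Select minimum 7 at index 1, swap -> [2, 7, 9, 13]


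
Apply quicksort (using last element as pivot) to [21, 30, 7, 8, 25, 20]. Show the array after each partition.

Partition 1: pivot=20 at index 2 -> [7, 8, 20, 30, 25, 21]
Partition 2: pivot=8 at index 1 -> [7, 8, 20, 30, 25, 21]
Partition 3: pivot=21 at index 3 -> [7, 8, 20, 21, 25, 30]
Partition 4: pivot=30 at index 5 -> [7, 8, 20, 21, 25, 30]


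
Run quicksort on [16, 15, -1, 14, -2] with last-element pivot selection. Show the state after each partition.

Partition 1: pivot=-2 at index 0 -> [-2, 15, -1, 14, 16]
Partition 2: pivot=16 at index 4 -> [-2, 15, -1, 14, 16]
Partition 3: pivot=14 at index 2 -> [-2, -1, 14, 15, 16]


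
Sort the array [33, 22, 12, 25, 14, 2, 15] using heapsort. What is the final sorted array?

Build heap: [33, 25, 15, 22, 14, 2, 12]
Extract 33: [25, 22, 15, 12, 14, 2, 33]
Extract 25: [22, 14, 15, 12, 2, 25, 33]
Extract 22: [15, 14, 2, 12, 22, 25, 33]
Extract 15: [14, 12, 2, 15, 22, 25, 33]
Extract 14: [12, 2, 14, 15, 22, 25, 33]
Extract 12: [2, 12, 14, 15, 22, 25, 33]


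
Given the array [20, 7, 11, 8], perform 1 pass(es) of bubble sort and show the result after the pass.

After pass 1: [7, 11, 8, 20] (3 swaps)
Total swaps: 3


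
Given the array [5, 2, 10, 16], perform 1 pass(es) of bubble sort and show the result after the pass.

After pass 1: [2, 5, 10, 16] (1 swaps)
Total swaps: 1


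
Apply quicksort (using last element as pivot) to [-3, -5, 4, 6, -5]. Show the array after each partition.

Partition 1: pivot=-5 at index 1 -> [-5, -5, 4, 6, -3]
Partition 2: pivot=-3 at index 2 -> [-5, -5, -3, 6, 4]
Partition 3: pivot=4 at index 3 -> [-5, -5, -3, 4, 6]


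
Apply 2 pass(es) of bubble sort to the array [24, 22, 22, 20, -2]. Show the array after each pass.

After pass 1: [22, 22, 20, -2, 24] (4 swaps)
After pass 2: [22, 20, -2, 22, 24] (2 swaps)
Total swaps: 6


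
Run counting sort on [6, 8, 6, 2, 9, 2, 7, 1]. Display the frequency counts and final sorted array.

Count array: [0, 1, 2, 0, 0, 0, 2, 1, 1, 1]
(count[i] = number of elements equal to i)
Cumulative count: [0, 1, 3, 3, 3, 3, 5, 6, 7, 8]
Sorted: [1, 2, 2, 6, 6, 7, 8, 9]


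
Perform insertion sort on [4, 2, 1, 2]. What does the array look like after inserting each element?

First element 4 is already 'sorted'
Insert 2: shifted 1 elements -> [2, 4, 1, 2]
Insert 1: shifted 2 elements -> [1, 2, 4, 2]
Insert 2: shifted 1 elements -> [1, 2, 2, 4]


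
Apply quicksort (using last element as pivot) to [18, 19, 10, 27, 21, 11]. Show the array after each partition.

Partition 1: pivot=11 at index 1 -> [10, 11, 18, 27, 21, 19]
Partition 2: pivot=19 at index 3 -> [10, 11, 18, 19, 21, 27]
Partition 3: pivot=27 at index 5 -> [10, 11, 18, 19, 21, 27]


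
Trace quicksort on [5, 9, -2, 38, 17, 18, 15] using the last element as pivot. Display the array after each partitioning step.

Partition 1: pivot=15 at index 3 -> [5, 9, -2, 15, 17, 18, 38]
Partition 2: pivot=-2 at index 0 -> [-2, 9, 5, 15, 17, 18, 38]
Partition 3: pivot=5 at index 1 -> [-2, 5, 9, 15, 17, 18, 38]
Partition 4: pivot=38 at index 6 -> [-2, 5, 9, 15, 17, 18, 38]
Partition 5: pivot=18 at index 5 -> [-2, 5, 9, 15, 17, 18, 38]


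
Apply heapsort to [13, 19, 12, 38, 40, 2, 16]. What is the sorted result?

Build heap: [40, 38, 16, 13, 19, 2, 12]
Extract 40: [38, 19, 16, 13, 12, 2, 40]
Extract 38: [19, 13, 16, 2, 12, 38, 40]
Extract 19: [16, 13, 12, 2, 19, 38, 40]
Extract 16: [13, 2, 12, 16, 19, 38, 40]
Extract 13: [12, 2, 13, 16, 19, 38, 40]
Extract 12: [2, 12, 13, 16, 19, 38, 40]


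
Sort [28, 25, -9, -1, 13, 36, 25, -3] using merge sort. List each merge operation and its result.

Divide and conquer:
  Merge [28] + [25] -> [25, 28]
  Merge [-9] + [-1] -> [-9, -1]
  Merge [25, 28] + [-9, -1] -> [-9, -1, 25, 28]
  Merge [13] + [36] -> [13, 36]
  Merge [25] + [-3] -> [-3, 25]
  Merge [13, 36] + [-3, 25] -> [-3, 13, 25, 36]
  Merge [-9, -1, 25, 28] + [-3, 13, 25, 36] -> [-9, -3, -1, 13, 25, 25, 28, 36]


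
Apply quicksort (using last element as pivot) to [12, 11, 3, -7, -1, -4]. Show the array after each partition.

Partition 1: pivot=-4 at index 1 -> [-7, -4, 3, 12, -1, 11]
Partition 2: pivot=11 at index 4 -> [-7, -4, 3, -1, 11, 12]
Partition 3: pivot=-1 at index 2 -> [-7, -4, -1, 3, 11, 12]


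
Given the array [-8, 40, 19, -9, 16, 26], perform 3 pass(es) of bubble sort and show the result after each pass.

After pass 1: [-8, 19, -9, 16, 26, 40] (4 swaps)
After pass 2: [-8, -9, 16, 19, 26, 40] (2 swaps)
After pass 3: [-9, -8, 16, 19, 26, 40] (1 swaps)
Total swaps: 7


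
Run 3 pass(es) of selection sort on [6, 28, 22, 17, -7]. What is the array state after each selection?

Pass 1: Select minimum -7 at index 4, swap -> [-7, 28, 22, 17, 6]
Pass 2: Select minimum 6 at index 4, swap -> [-7, 6, 22, 17, 28]
Pass 3: Select minimum 17 at index 3, swap -> [-7, 6, 17, 22, 28]


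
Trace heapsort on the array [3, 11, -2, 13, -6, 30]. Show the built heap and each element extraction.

Build heap: [30, 13, 3, 11, -6, -2]
Extract 30: [13, 11, 3, -2, -6, 30]
Extract 13: [11, -2, 3, -6, 13, 30]
Extract 11: [3, -2, -6, 11, 13, 30]
Extract 3: [-2, -6, 3, 11, 13, 30]
Extract -2: [-6, -2, 3, 11, 13, 30]


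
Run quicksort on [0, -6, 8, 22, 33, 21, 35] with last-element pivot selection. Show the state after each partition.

Partition 1: pivot=35 at index 6 -> [0, -6, 8, 22, 33, 21, 35]
Partition 2: pivot=21 at index 3 -> [0, -6, 8, 21, 33, 22, 35]
Partition 3: pivot=8 at index 2 -> [0, -6, 8, 21, 33, 22, 35]
Partition 4: pivot=-6 at index 0 -> [-6, 0, 8, 21, 33, 22, 35]
Partition 5: pivot=22 at index 4 -> [-6, 0, 8, 21, 22, 33, 35]


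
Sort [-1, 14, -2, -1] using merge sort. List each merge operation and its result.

Divide and conquer:
  Merge [-1] + [14] -> [-1, 14]
  Merge [-2] + [-1] -> [-2, -1]
  Merge [-1, 14] + [-2, -1] -> [-2, -1, -1, 14]


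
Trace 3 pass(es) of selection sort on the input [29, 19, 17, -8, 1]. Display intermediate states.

Pass 1: Select minimum -8 at index 3, swap -> [-8, 19, 17, 29, 1]
Pass 2: Select minimum 1 at index 4, swap -> [-8, 1, 17, 29, 19]
Pass 3: Select minimum 17 at index 2, swap -> [-8, 1, 17, 29, 19]


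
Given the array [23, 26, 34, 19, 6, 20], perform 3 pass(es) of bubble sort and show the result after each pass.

After pass 1: [23, 26, 19, 6, 20, 34] (3 swaps)
After pass 2: [23, 19, 6, 20, 26, 34] (3 swaps)
After pass 3: [19, 6, 20, 23, 26, 34] (3 swaps)
Total swaps: 9


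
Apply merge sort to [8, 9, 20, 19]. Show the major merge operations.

Divide and conquer:
  Merge [8] + [9] -> [8, 9]
  Merge [20] + [19] -> [19, 20]
  Merge [8, 9] + [19, 20] -> [8, 9, 19, 20]


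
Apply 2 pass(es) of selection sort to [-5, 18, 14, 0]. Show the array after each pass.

Pass 1: Select minimum -5 at index 0, swap -> [-5, 18, 14, 0]
Pass 2: Select minimum 0 at index 3, swap -> [-5, 0, 14, 18]


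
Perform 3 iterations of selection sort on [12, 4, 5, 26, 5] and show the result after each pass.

Pass 1: Select minimum 4 at index 1, swap -> [4, 12, 5, 26, 5]
Pass 2: Select minimum 5 at index 2, swap -> [4, 5, 12, 26, 5]
Pass 3: Select minimum 5 at index 4, swap -> [4, 5, 5, 26, 12]


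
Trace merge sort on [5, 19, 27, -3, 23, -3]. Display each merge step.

Divide and conquer:
  Merge [19] + [27] -> [19, 27]
  Merge [5] + [19, 27] -> [5, 19, 27]
  Merge [23] + [-3] -> [-3, 23]
  Merge [-3] + [-3, 23] -> [-3, -3, 23]
  Merge [5, 19, 27] + [-3, -3, 23] -> [-3, -3, 5, 19, 23, 27]


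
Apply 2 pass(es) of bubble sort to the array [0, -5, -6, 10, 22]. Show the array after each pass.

After pass 1: [-5, -6, 0, 10, 22] (2 swaps)
After pass 2: [-6, -5, 0, 10, 22] (1 swaps)
Total swaps: 3


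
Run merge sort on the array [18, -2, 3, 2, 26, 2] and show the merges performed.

Divide and conquer:
  Merge [-2] + [3] -> [-2, 3]
  Merge [18] + [-2, 3] -> [-2, 3, 18]
  Merge [26] + [2] -> [2, 26]
  Merge [2] + [2, 26] -> [2, 2, 26]
  Merge [-2, 3, 18] + [2, 2, 26] -> [-2, 2, 2, 3, 18, 26]


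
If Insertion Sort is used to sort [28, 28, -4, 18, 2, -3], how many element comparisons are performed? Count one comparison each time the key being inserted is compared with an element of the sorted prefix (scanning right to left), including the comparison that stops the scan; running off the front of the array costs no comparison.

Insert 28: 28 <= 28 (stop) = 1 comparison(s) -> [28, 28, -4, 18, 2, -3]
Insert -4: 28 > -4 (shift), 28 > -4 (shift), reached front = 2 comparison(s) -> [-4, 28, 28, 18, 2, -3]
Insert 18: 28 > 18 (shift), 28 > 18 (shift), -4 <= 18 (stop) = 3 comparison(s) -> [-4, 18, 28, 28, 2, -3]
Insert 2: 28 > 2 (shift), 28 > 2 (shift), 18 > 2 (shift), -4 <= 2 (stop) = 4 comparison(s) -> [-4, 2, 18, 28, 28, -3]
Insert -3: 28 > -3 (shift), 28 > -3 (shift), 18 > -3 (shift), 2 > -3 (shift), -4 <= -3 (stop) = 5 comparison(s) -> [-4, -3, 2, 18, 28, 28]
Total comparisons: 1 + 2 + 3 + 4 + 5 = 15


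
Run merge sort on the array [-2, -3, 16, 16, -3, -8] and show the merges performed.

Divide and conquer:
  Merge [-3] + [16] -> [-3, 16]
  Merge [-2] + [-3, 16] -> [-3, -2, 16]
  Merge [-3] + [-8] -> [-8, -3]
  Merge [16] + [-8, -3] -> [-8, -3, 16]
  Merge [-3, -2, 16] + [-8, -3, 16] -> [-8, -3, -3, -2, 16, 16]


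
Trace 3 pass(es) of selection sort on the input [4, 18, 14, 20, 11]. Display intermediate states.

Pass 1: Select minimum 4 at index 0, swap -> [4, 18, 14, 20, 11]
Pass 2: Select minimum 11 at index 4, swap -> [4, 11, 14, 20, 18]
Pass 3: Select minimum 14 at index 2, swap -> [4, 11, 14, 20, 18]


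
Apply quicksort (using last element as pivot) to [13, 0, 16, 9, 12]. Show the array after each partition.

Partition 1: pivot=12 at index 2 -> [0, 9, 12, 13, 16]
Partition 2: pivot=9 at index 1 -> [0, 9, 12, 13, 16]
Partition 3: pivot=16 at index 4 -> [0, 9, 12, 13, 16]


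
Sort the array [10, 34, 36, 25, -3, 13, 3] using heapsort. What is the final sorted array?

Build heap: [36, 34, 13, 25, -3, 10, 3]
Extract 36: [34, 25, 13, 3, -3, 10, 36]
Extract 34: [25, 10, 13, 3, -3, 34, 36]
Extract 25: [13, 10, -3, 3, 25, 34, 36]
Extract 13: [10, 3, -3, 13, 25, 34, 36]
Extract 10: [3, -3, 10, 13, 25, 34, 36]
Extract 3: [-3, 3, 10, 13, 25, 34, 36]


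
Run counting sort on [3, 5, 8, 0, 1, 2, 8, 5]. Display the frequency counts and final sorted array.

Count array: [1, 1, 1, 1, 0, 2, 0, 0, 2]
(count[i] = number of elements equal to i)
Cumulative count: [1, 2, 3, 4, 4, 6, 6, 6, 8]
Sorted: [0, 1, 2, 3, 5, 5, 8, 8]


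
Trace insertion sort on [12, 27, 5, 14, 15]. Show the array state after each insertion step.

First element 12 is already 'sorted'
Insert 27: shifted 0 elements -> [12, 27, 5, 14, 15]
Insert 5: shifted 2 elements -> [5, 12, 27, 14, 15]
Insert 14: shifted 1 elements -> [5, 12, 14, 27, 15]
Insert 15: shifted 1 elements -> [5, 12, 14, 15, 27]


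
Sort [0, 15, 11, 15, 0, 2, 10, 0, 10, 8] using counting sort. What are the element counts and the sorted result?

Count array: [3, 0, 1, 0, 0, 0, 0, 0, 1, 0, 2, 1, 0, 0, 0, 2]
(count[i] = number of elements equal to i)
Cumulative count: [3, 3, 4, 4, 4, 4, 4, 4, 5, 5, 7, 8, 8, 8, 8, 10]
Sorted: [0, 0, 0, 2, 8, 10, 10, 11, 15, 15]


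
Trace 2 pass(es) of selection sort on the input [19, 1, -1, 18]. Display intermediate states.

Pass 1: Select minimum -1 at index 2, swap -> [-1, 1, 19, 18]
Pass 2: Select minimum 1 at index 1, swap -> [-1, 1, 19, 18]


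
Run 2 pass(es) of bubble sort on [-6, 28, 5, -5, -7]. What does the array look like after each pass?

After pass 1: [-6, 5, -5, -7, 28] (3 swaps)
After pass 2: [-6, -5, -7, 5, 28] (2 swaps)
Total swaps: 5


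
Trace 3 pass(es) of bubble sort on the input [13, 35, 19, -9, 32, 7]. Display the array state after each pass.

After pass 1: [13, 19, -9, 32, 7, 35] (4 swaps)
After pass 2: [13, -9, 19, 7, 32, 35] (2 swaps)
After pass 3: [-9, 13, 7, 19, 32, 35] (2 swaps)
Total swaps: 8


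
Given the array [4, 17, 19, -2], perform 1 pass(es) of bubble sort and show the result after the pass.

After pass 1: [4, 17, -2, 19] (1 swaps)
Total swaps: 1


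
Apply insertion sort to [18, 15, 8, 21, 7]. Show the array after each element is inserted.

First element 18 is already 'sorted'
Insert 15: shifted 1 elements -> [15, 18, 8, 21, 7]
Insert 8: shifted 2 elements -> [8, 15, 18, 21, 7]
Insert 21: shifted 0 elements -> [8, 15, 18, 21, 7]
Insert 7: shifted 4 elements -> [7, 8, 15, 18, 21]


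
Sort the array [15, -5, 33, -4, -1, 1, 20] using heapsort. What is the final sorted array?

Build heap: [33, -1, 20, -4, -5, 1, 15]
Extract 33: [20, -1, 15, -4, -5, 1, 33]
Extract 20: [15, -1, 1, -4, -5, 20, 33]
Extract 15: [1, -1, -5, -4, 15, 20, 33]
Extract 1: [-1, -4, -5, 1, 15, 20, 33]
Extract -1: [-4, -5, -1, 1, 15, 20, 33]
Extract -4: [-5, -4, -1, 1, 15, 20, 33]


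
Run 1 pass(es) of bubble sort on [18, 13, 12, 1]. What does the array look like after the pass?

After pass 1: [13, 12, 1, 18] (3 swaps)
Total swaps: 3


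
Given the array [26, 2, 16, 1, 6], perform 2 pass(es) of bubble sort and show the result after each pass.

After pass 1: [2, 16, 1, 6, 26] (4 swaps)
After pass 2: [2, 1, 6, 16, 26] (2 swaps)
Total swaps: 6


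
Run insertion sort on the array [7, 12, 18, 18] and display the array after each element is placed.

First element 7 is already 'sorted'
Insert 12: shifted 0 elements -> [7, 12, 18, 18]
Insert 18: shifted 0 elements -> [7, 12, 18, 18]
Insert 18: shifted 0 elements -> [7, 12, 18, 18]


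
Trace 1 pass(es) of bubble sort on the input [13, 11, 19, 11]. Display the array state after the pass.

After pass 1: [11, 13, 11, 19] (2 swaps)
Total swaps: 2


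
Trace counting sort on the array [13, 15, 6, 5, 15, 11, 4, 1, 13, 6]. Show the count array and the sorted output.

Count array: [0, 1, 0, 0, 1, 1, 2, 0, 0, 0, 0, 1, 0, 2, 0, 2]
(count[i] = number of elements equal to i)
Cumulative count: [0, 1, 1, 1, 2, 3, 5, 5, 5, 5, 5, 6, 6, 8, 8, 10]
Sorted: [1, 4, 5, 6, 6, 11, 13, 13, 15, 15]


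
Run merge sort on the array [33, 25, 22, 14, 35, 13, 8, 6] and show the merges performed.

Divide and conquer:
  Merge [33] + [25] -> [25, 33]
  Merge [22] + [14] -> [14, 22]
  Merge [25, 33] + [14, 22] -> [14, 22, 25, 33]
  Merge [35] + [13] -> [13, 35]
  Merge [8] + [6] -> [6, 8]
  Merge [13, 35] + [6, 8] -> [6, 8, 13, 35]
  Merge [14, 22, 25, 33] + [6, 8, 13, 35] -> [6, 8, 13, 14, 22, 25, 33, 35]


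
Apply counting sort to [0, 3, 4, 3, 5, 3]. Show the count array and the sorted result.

Count array: [1, 0, 0, 3, 1, 1]
(count[i] = number of elements equal to i)
Cumulative count: [1, 1, 1, 4, 5, 6]
Sorted: [0, 3, 3, 3, 4, 5]


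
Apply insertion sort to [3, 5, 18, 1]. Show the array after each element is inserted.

First element 3 is already 'sorted'
Insert 5: shifted 0 elements -> [3, 5, 18, 1]
Insert 18: shifted 0 elements -> [3, 5, 18, 1]
Insert 1: shifted 3 elements -> [1, 3, 5, 18]


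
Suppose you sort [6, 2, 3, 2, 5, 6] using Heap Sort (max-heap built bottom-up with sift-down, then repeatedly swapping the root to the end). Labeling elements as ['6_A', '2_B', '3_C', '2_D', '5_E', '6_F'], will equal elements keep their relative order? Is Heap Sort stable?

Trace Heap Sort on the labeled array (the key is the number; the letter only tracks identity):
  Build max-heap: [6_A, 5_E, 6_F, 2_D, 2_B, 3_C]
  Swap root 6_A to index 5, re-heapify first 5 -> [6_F, 5_E, 3_C, 2_D, 2_B, 6_A]
  Swap root 6_F to index 4, re-heapify first 4 -> [5_E, 2_B, 3_C, 2_D, 6_F, 6_A]
  Swap root 5_E to index 3, re-heapify first 3 -> [3_C, 2_B, 2_D, 5_E, 6_F, 6_A]
  Swap root 3_C to index 2, re-heapify first 2 -> [2_D, 2_B, 3_C, 5_E, 6_F, 6_A]
  Swap root 2_D to index 1, re-heapify first 1 -> [2_B, 2_D, 3_C, 5_E, 6_F, 6_A]
Final order: [2_B, 2_D, 3_C, 5_E, 6_F, 6_A]
Equal keys:
  value 2: originally 2_B, 2_D; after sorting 2_B, 2_D -> order preserved
  value 6: originally 6_A, 6_F; after sorting 6_F, 6_A -> order changed
Equal keys were reordered, so Heap Sort is not stable: heap construction and root-to-end swaps move elements without regard to the original order of equal keys. (One such input is enough; an unstable sort may happen to preserve order on other inputs, but it gives no guarantee.)
Answer: Not stable


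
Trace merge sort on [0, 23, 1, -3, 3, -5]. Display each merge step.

Divide and conquer:
  Merge [23] + [1] -> [1, 23]
  Merge [0] + [1, 23] -> [0, 1, 23]
  Merge [3] + [-5] -> [-5, 3]
  Merge [-3] + [-5, 3] -> [-5, -3, 3]
  Merge [0, 1, 23] + [-5, -3, 3] -> [-5, -3, 0, 1, 3, 23]


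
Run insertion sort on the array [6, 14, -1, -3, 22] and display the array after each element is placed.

First element 6 is already 'sorted'
Insert 14: shifted 0 elements -> [6, 14, -1, -3, 22]
Insert -1: shifted 2 elements -> [-1, 6, 14, -3, 22]
Insert -3: shifted 3 elements -> [-3, -1, 6, 14, 22]
Insert 22: shifted 0 elements -> [-3, -1, 6, 14, 22]


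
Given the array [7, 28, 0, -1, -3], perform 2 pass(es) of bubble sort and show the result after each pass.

After pass 1: [7, 0, -1, -3, 28] (3 swaps)
After pass 2: [0, -1, -3, 7, 28] (3 swaps)
Total swaps: 6


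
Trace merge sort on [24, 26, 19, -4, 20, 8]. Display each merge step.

Divide and conquer:
  Merge [26] + [19] -> [19, 26]
  Merge [24] + [19, 26] -> [19, 24, 26]
  Merge [20] + [8] -> [8, 20]
  Merge [-4] + [8, 20] -> [-4, 8, 20]
  Merge [19, 24, 26] + [-4, 8, 20] -> [-4, 8, 19, 20, 24, 26]


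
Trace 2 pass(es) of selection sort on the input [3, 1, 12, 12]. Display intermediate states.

Pass 1: Select minimum 1 at index 1, swap -> [1, 3, 12, 12]
Pass 2: Select minimum 3 at index 1, swap -> [1, 3, 12, 12]


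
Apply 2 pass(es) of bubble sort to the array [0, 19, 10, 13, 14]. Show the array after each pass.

After pass 1: [0, 10, 13, 14, 19] (3 swaps)
After pass 2: [0, 10, 13, 14, 19] (0 swaps)
Total swaps: 3


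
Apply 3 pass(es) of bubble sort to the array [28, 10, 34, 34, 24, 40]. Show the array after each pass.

After pass 1: [10, 28, 34, 24, 34, 40] (2 swaps)
After pass 2: [10, 28, 24, 34, 34, 40] (1 swaps)
After pass 3: [10, 24, 28, 34, 34, 40] (1 swaps)
Total swaps: 4


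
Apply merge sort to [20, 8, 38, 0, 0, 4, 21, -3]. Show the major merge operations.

Divide and conquer:
  Merge [20] + [8] -> [8, 20]
  Merge [38] + [0] -> [0, 38]
  Merge [8, 20] + [0, 38] -> [0, 8, 20, 38]
  Merge [0] + [4] -> [0, 4]
  Merge [21] + [-3] -> [-3, 21]
  Merge [0, 4] + [-3, 21] -> [-3, 0, 4, 21]
  Merge [0, 8, 20, 38] + [-3, 0, 4, 21] -> [-3, 0, 0, 4, 8, 20, 21, 38]


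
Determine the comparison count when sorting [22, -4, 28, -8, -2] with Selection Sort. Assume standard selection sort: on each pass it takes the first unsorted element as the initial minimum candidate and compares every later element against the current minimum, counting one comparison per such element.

Pass 1: scan indices 1..4 for the minimum = 4 comparison(s); min is -8, place at index 0 -> [-8, -4, 28, 22, -2]
Pass 2: scan indices 2..4 for the minimum = 3 comparison(s); min is -4, place at index 1 -> [-8, -4, 28, 22, -2]
Pass 3: scan indices 3..4 for the minimum = 2 comparison(s); min is -2, place at index 2 -> [-8, -4, -2, 22, 28]
Pass 4: scan indices 4..4 for the minimum = 1 comparison(s); min is 22, place at index 3 -> [-8, -4, -2, 22, 28]
Selection sort always scans the whole unsorted suffix, so the count is (n-1) + (n-2) + ... + 1 = n(n-1)/2 = 5*4/2 = 10 regardless of the input order.
Total comparisons: 4 + 3 + 2 + 1 = 10


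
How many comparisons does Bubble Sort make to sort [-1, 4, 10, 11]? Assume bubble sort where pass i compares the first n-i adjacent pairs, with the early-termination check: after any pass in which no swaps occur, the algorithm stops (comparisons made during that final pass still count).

Pass 1: compare adjacent pairs (0,1)..(2,3) = 3 comparison(s), 0 swap(s) -> [-1, 4, 10, 11]
No swaps in this pass, so bubble sort stops here.
Total comparisons: 3 = 3


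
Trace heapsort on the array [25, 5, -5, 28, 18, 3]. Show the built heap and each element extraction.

Build heap: [28, 25, 3, 5, 18, -5]
Extract 28: [25, 18, 3, 5, -5, 28]
Extract 25: [18, 5, 3, -5, 25, 28]
Extract 18: [5, -5, 3, 18, 25, 28]
Extract 5: [3, -5, 5, 18, 25, 28]
Extract 3: [-5, 3, 5, 18, 25, 28]


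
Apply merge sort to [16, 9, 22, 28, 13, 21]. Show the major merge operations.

Divide and conquer:
  Merge [9] + [22] -> [9, 22]
  Merge [16] + [9, 22] -> [9, 16, 22]
  Merge [13] + [21] -> [13, 21]
  Merge [28] + [13, 21] -> [13, 21, 28]
  Merge [9, 16, 22] + [13, 21, 28] -> [9, 13, 16, 21, 22, 28]


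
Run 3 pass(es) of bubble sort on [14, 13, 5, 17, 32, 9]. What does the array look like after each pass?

After pass 1: [13, 5, 14, 17, 9, 32] (3 swaps)
After pass 2: [5, 13, 14, 9, 17, 32] (2 swaps)
After pass 3: [5, 13, 9, 14, 17, 32] (1 swaps)
Total swaps: 6


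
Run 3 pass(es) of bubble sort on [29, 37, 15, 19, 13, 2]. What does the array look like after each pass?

After pass 1: [29, 15, 19, 13, 2, 37] (4 swaps)
After pass 2: [15, 19, 13, 2, 29, 37] (4 swaps)
After pass 3: [15, 13, 2, 19, 29, 37] (2 swaps)
Total swaps: 10


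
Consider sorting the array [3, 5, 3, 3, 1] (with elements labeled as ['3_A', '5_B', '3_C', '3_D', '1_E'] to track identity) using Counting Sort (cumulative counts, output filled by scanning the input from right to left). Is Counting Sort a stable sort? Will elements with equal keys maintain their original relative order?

Trace Counting Sort on the labeled array (the key is the number; the letter only tracks identity):
  Counts for values 0..5: [0, 1, 0, 3, 0, 1]
  Cumulative counts: [0, 1, 1, 4, 4, 5]
  Scan right to left: place 1_E at output index 0
  Scan right to left: place 3_D at output index 3
  Scan right to left: place 3_C at output index 2
  Scan right to left: place 5_B at output index 4
  Scan right to left: place 3_A at output index 1
  Output: [1_E, 3_A, 3_C, 3_D, 5_B]
Equal keys:
  value 3: originally 3_A, 3_C, 3_D; after sorting 3_A, 3_C, 3_D -> order preserved
All equal keys kept their original relative order. Counting Sort is stable: scanning the input right to left with decreasing cumulative counts places later duplicates at later output positions.
Answer: Stable


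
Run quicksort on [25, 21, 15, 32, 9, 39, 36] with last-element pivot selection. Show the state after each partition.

Partition 1: pivot=36 at index 5 -> [25, 21, 15, 32, 9, 36, 39]
Partition 2: pivot=9 at index 0 -> [9, 21, 15, 32, 25, 36, 39]
Partition 3: pivot=25 at index 3 -> [9, 21, 15, 25, 32, 36, 39]
Partition 4: pivot=15 at index 1 -> [9, 15, 21, 25, 32, 36, 39]


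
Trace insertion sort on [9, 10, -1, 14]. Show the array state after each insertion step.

First element 9 is already 'sorted'
Insert 10: shifted 0 elements -> [9, 10, -1, 14]
Insert -1: shifted 2 elements -> [-1, 9, 10, 14]
Insert 14: shifted 0 elements -> [-1, 9, 10, 14]


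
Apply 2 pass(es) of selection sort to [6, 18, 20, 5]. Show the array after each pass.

Pass 1: Select minimum 5 at index 3, swap -> [5, 18, 20, 6]
Pass 2: Select minimum 6 at index 3, swap -> [5, 6, 20, 18]


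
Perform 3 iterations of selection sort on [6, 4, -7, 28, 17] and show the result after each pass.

Pass 1: Select minimum -7 at index 2, swap -> [-7, 4, 6, 28, 17]
Pass 2: Select minimum 4 at index 1, swap -> [-7, 4, 6, 28, 17]
Pass 3: Select minimum 6 at index 2, swap -> [-7, 4, 6, 28, 17]


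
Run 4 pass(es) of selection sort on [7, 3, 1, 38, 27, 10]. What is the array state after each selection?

Pass 1: Select minimum 1 at index 2, swap -> [1, 3, 7, 38, 27, 10]
Pass 2: Select minimum 3 at index 1, swap -> [1, 3, 7, 38, 27, 10]
Pass 3: Select minimum 7 at index 2, swap -> [1, 3, 7, 38, 27, 10]
Pass 4: Select minimum 10 at index 5, swap -> [1, 3, 7, 10, 27, 38]


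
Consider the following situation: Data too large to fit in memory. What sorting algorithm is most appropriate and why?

Best choice: External merge sort
Reason: Minimizes disk I/O by sequential reads/writes


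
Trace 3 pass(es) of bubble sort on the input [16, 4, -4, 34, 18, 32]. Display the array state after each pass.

After pass 1: [4, -4, 16, 18, 32, 34] (4 swaps)
After pass 2: [-4, 4, 16, 18, 32, 34] (1 swaps)
After pass 3: [-4, 4, 16, 18, 32, 34] (0 swaps)
Total swaps: 5


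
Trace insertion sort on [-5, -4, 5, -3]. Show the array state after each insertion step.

First element -5 is already 'sorted'
Insert -4: shifted 0 elements -> [-5, -4, 5, -3]
Insert 5: shifted 0 elements -> [-5, -4, 5, -3]
Insert -3: shifted 1 elements -> [-5, -4, -3, 5]
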